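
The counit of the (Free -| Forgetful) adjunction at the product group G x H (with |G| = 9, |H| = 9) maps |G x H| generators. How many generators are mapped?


The counit epsilon_K: F(U(K)) -> K of the Free-Forgetful adjunction
maps |K| generators of F(U(K)) into K. For K = G x H (the product group),
|G x H| = |G| * |H|.
Total generators mapped = 9 * 9 = 81.

81


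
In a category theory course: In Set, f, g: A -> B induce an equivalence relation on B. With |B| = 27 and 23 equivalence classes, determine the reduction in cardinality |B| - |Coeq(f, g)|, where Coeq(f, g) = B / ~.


The coequalizer Coeq(f, g) = B / ~ has one element per equivalence class.
|B| = 27, |Coeq(f, g)| = 23.
|B| - |Coeq(f, g)| = 27 - 23 = 4.

4


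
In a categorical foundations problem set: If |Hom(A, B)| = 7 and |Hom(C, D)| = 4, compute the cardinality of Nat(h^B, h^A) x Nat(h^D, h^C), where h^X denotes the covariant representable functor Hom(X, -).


By the Yoneda lemma, Nat(h^B, h^A) is isomorphic to Hom(A, B),
so |Nat(h^B, h^A)| = |Hom(A, B)| and |Nat(h^D, h^C)| = |Hom(C, D)|.
|Hom(A, B)| = 7, |Hom(C, D)| = 4.
|Nat(h^B, h^A) x Nat(h^D, h^C)| = 7 * 4 = 28

28


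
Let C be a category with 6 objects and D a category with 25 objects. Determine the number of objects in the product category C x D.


The product category C x D has objects that are pairs (c, d).
Number of pairs = |Ob(C)| * |Ob(D)| = 6 * 25 = 150

150


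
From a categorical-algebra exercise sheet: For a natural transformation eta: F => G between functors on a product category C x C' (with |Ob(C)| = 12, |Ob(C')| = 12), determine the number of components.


A natural transformation eta: F => G assigns one component morphism per
object of the domain category.
The domain is the product category C x C', so
|Ob(C x C')| = |Ob(C)| * |Ob(C')| = 12 * 12 = 144.
Therefore eta has 144 component morphisms.

144


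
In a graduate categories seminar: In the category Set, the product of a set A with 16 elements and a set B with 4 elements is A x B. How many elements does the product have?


In Set, the product A x B is the Cartesian product.
By the universal property, |A x B| = |A| * |B|.
|A x B| = 16 * 4 = 64

64


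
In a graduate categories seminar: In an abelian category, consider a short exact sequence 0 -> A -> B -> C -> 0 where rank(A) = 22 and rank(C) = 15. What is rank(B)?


For a short exact sequence 0 -> A -> B -> C -> 0,
rank is additive: rank(B) = rank(A) + rank(C).
rank(B) = 22 + 15 = 37

37


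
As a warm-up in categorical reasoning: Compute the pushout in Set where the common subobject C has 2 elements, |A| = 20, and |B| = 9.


The pushout A +_C B identifies the images of C in A and B.
|A +_C B| = |A| + |B| - |C| (for injections).
= 20 + 9 - 2 = 27

27


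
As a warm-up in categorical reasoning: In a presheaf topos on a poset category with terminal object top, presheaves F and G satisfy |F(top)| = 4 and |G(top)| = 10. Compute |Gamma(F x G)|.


Global sections of a presheaf on a poset with terminal top satisfy
Gamma(H) ~ H(top). Presheaves admit pointwise products, so
(F x G)(top) = F(top) x G(top) (Cartesian product).
|Gamma(F x G)| = |F(top)| * |G(top)| = 4 * 10 = 40.

40


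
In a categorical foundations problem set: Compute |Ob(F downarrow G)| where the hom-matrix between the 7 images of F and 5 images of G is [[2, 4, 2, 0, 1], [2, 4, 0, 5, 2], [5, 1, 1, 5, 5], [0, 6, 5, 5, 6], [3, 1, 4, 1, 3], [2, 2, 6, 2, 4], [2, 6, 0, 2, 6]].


Objects of (F downarrow G) are triples (a, b, h: F(a)->G(b)).
The count equals the sum of all entries in the hom-matrix.
sum(row 0) = 9
sum(row 1) = 13
sum(row 2) = 17
sum(row 3) = 22
sum(row 4) = 12
sum(row 5) = 16
sum(row 6) = 16
Grand total = 105

105


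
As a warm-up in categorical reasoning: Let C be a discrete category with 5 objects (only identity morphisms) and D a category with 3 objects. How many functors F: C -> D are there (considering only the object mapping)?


A functor from a discrete category C to D is determined by
where each object maps. Each of the 5 objects of C can map
to any of the 3 objects of D independently.
Number of functors = 3^5 = 243

243


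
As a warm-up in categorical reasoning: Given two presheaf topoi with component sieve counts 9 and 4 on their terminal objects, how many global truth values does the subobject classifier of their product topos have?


In a product of presheaf topoi E_1 x E_2, the subobject classifier
is Omega = Omega_1 x Omega_2 (componentwise), so
|Omega(top)| = |Omega_1(top_1)| * |Omega_2(top_2)|.
= 9 * 4 = 36.

36


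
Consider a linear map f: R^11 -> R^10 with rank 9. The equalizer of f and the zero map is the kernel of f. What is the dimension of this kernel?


The equalizer of f and the zero map is ker(f).
By the rank-nullity theorem: dim(ker(f)) = dim(domain) - rank(f).
dim(ker(f)) = 11 - 9 = 2

2


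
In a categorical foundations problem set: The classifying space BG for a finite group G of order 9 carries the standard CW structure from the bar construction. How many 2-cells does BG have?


In the bar-construction CW model of BG, the n-cells are indexed by
n-tuples [g_1|...|g_n] of non-identity elements of G (degenerate
simplices with some g_i = e do not contribute cells), so there are
(|G| - 1)^n n-cells.
For dim = 2 with |G| = 9:
cells = (9 - 1)^2 = 8^2 = 64

64


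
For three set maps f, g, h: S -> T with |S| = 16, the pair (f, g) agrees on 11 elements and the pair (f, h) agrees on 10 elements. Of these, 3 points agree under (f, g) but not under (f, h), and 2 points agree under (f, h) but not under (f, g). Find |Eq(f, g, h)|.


Eq(f, g, h) is the triple-agreement set: points in S where all three
maps take the same value. Using inclusion-exclusion on the pairwise data:
Pair (f, g) agrees on 11 points; pair (f, h) on 10 points.
Points agreeing under (f, g) but not (f, h) = 3; under (f, h) but not (f, g) = 2.
Triple-agreement = agreement-in-(f, g) minus points that agree under (f, g) but not (f, h):
|Eq(f, g, h)| = 11 - 3 = 8
(cross-check via (f, h): 10 - 2 = 8.)

8


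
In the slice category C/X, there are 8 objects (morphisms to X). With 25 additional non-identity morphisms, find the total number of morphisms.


In the slice category C/X, objects are morphisms to X.
Identity morphisms: 8 (one per object of C/X).
Non-identity morphisms: 25.
Total = 8 + 25 = 33

33


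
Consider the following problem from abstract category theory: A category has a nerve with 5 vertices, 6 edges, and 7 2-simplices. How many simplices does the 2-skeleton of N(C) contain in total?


The 2-skeleton of the nerve N(C) consists of simplices in dimensions 0, 1, 2:
  |N(C)_0| = 5 (objects)
  |N(C)_1| = 6 (morphisms)
  |N(C)_2| = 7 (composable pairs)
Total = 5 + 6 + 7 = 18

18


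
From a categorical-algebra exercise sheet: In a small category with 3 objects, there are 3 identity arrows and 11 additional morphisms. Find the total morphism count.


Each object has an identity morphism, giving 3 identities.
Adding the 11 non-identity morphisms:
Total = 3 + 11 = 14

14


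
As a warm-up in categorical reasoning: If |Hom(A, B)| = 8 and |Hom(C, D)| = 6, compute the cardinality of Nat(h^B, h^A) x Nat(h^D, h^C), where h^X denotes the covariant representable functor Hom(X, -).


By the Yoneda lemma, Nat(h^B, h^A) is isomorphic to Hom(A, B),
so |Nat(h^B, h^A)| = |Hom(A, B)| and |Nat(h^D, h^C)| = |Hom(C, D)|.
|Hom(A, B)| = 8, |Hom(C, D)| = 6.
|Nat(h^B, h^A) x Nat(h^D, h^C)| = 8 * 6 = 48

48


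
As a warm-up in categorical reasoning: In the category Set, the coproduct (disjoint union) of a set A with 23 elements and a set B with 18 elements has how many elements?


In Set, the coproduct A + B is the disjoint union.
|A + B| = |A| + |B| = 23 + 18 = 41

41


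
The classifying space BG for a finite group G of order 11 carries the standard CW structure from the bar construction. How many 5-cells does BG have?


In the bar-construction CW model of BG, the n-cells are indexed by
n-tuples [g_1|...|g_n] of non-identity elements of G (degenerate
simplices with some g_i = e do not contribute cells), so there are
(|G| - 1)^n n-cells.
For dim = 5 with |G| = 11:
cells = (11 - 1)^5 = 10^5 = 100000

100000


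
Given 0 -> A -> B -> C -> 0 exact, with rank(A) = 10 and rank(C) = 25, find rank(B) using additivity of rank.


For a short exact sequence 0 -> A -> B -> C -> 0,
rank is additive: rank(B) = rank(A) + rank(C).
rank(B) = 10 + 25 = 35

35


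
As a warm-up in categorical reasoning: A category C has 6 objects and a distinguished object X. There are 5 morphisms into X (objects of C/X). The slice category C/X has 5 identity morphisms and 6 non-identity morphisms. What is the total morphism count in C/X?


In the slice category C/X, objects are morphisms to X.
Identity morphisms: 5 (one per object of C/X).
Non-identity morphisms: 6.
Total = 5 + 6 = 11

11


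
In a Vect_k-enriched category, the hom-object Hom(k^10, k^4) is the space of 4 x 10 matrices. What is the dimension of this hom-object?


In Vect-enriched categories, Hom(k^n, k^m) is the space of m x n matrices.
dim(Hom(k^10, k^4)) = 4 * 10 = 40

40


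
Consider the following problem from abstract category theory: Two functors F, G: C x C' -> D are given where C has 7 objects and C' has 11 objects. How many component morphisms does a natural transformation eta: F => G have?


A natural transformation eta: F => G assigns one component morphism per
object of the domain category.
The domain is the product category C x C', so
|Ob(C x C')| = |Ob(C)| * |Ob(C')| = 7 * 11 = 77.
Therefore eta has 77 component morphisms.

77


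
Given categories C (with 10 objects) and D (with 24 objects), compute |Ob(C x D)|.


The product category C x D has objects that are pairs (c, d).
Number of pairs = |Ob(C)| * |Ob(D)| = 10 * 24 = 240

240


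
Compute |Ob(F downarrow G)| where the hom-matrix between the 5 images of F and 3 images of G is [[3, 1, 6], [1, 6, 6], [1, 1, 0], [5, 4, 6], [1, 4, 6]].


Objects of (F downarrow G) are triples (a, b, h: F(a)->G(b)).
The count equals the sum of all entries in the hom-matrix.
sum(row 0) = 10
sum(row 1) = 13
sum(row 2) = 2
sum(row 3) = 15
sum(row 4) = 11
Grand total = 51

51


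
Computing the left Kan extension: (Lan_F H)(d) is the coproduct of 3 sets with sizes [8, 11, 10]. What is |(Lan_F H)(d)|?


Pointwise, the left Kan extension (Lan_F H)(d) is the colimit, indexed
by the comma category (F downarrow d), of H composed with the
projection (F downarrow d) -> C. Here that colimit is given
as a coproduct (disjoint union) of sets, so its cardinality is the
sum of the sizes of the summands.
Coproduct of sets with sizes: 8 + 11 + 10
= 29

29


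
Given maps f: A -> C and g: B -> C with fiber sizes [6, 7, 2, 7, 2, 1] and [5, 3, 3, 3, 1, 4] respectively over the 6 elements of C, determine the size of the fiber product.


The pullback A x_C B consists of pairs (a, b) with f(a) = g(b).
For each element c in C, the fiber product has |f^-1(c)| * |g^-1(c)| elements.
Summing over C: 6 * 5 + 7 * 3 + 2 * 3 + 7 * 3 + 2 * 1 + 1 * 4
= 30 + 21 + 6 + 21 + 2 + 4 = 84

84


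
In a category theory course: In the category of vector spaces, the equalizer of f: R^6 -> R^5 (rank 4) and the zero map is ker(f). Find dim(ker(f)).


The equalizer of f and the zero map is ker(f).
By the rank-nullity theorem: dim(ker(f)) = dim(domain) - rank(f).
dim(ker(f)) = 6 - 4 = 2

2


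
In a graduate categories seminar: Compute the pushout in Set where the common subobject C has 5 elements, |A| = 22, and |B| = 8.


The pushout A +_C B identifies the images of C in A and B.
|A +_C B| = |A| + |B| - |C| (for injections).
= 22 + 8 - 5 = 25

25


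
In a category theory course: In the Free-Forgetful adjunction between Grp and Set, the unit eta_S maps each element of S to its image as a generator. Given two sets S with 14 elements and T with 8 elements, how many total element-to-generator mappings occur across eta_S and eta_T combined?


The unit eta_X: X -> U(F(X)) of the Free-Forgetful adjunction
maps each element of X to a generator of F(X). For X = S + T (disjoint
union in Set), |S + T| = |S| + |T|.
Total mappings = 14 + 8 = 22.

22


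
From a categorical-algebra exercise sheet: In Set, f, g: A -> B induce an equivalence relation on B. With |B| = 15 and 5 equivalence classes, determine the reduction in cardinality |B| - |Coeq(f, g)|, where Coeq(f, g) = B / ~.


The coequalizer Coeq(f, g) = B / ~ has one element per equivalence class.
|B| = 15, |Coeq(f, g)| = 5.
|B| - |Coeq(f, g)| = 15 - 5 = 10.

10


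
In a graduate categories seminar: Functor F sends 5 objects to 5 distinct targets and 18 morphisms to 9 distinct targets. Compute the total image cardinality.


The image of F consists of distinct objects and distinct morphisms.
|Im(F)| on objects = 5
|Im(F)| on morphisms = 9
Total image cardinality = 5 + 9 = 14

14


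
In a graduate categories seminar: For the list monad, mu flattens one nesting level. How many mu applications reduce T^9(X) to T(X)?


Each application of mu: T^2 -> T removes one layer of nesting.
Starting at depth 9 (i.e., T^9(X)), we need to reach T(X).
Number of mu applications = 9 - 1 = 8

8


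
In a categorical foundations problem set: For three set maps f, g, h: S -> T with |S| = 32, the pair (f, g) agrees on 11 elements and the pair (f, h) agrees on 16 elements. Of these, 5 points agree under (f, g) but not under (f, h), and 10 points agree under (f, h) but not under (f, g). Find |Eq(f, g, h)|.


Eq(f, g, h) is the triple-agreement set: points in S where all three
maps take the same value. Using inclusion-exclusion on the pairwise data:
Pair (f, g) agrees on 11 points; pair (f, h) on 16 points.
Points agreeing under (f, g) but not (f, h) = 5; under (f, h) but not (f, g) = 10.
Triple-agreement = agreement-in-(f, g) minus points that agree under (f, g) but not (f, h):
|Eq(f, g, h)| = 11 - 5 = 6
(cross-check via (f, h): 16 - 10 = 6.)

6


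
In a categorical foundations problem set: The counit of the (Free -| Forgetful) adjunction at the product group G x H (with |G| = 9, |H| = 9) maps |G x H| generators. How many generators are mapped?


The counit epsilon_K: F(U(K)) -> K of the Free-Forgetful adjunction
maps |K| generators of F(U(K)) into K. For K = G x H (the product group),
|G x H| = |G| * |H|.
Total generators mapped = 9 * 9 = 81.

81


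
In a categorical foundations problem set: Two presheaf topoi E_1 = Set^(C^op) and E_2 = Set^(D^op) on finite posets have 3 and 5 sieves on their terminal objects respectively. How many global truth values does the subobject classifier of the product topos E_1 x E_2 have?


In a product of presheaf topoi E_1 x E_2, the subobject classifier
is Omega = Omega_1 x Omega_2 (componentwise), so
|Omega(top)| = |Omega_1(top_1)| * |Omega_2(top_2)|.
= 3 * 5 = 15.

15


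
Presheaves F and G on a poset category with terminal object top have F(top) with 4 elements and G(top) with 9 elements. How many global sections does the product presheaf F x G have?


Global sections of a presheaf on a poset with terminal top satisfy
Gamma(H) ~ H(top). Presheaves admit pointwise products, so
(F x G)(top) = F(top) x G(top) (Cartesian product).
|Gamma(F x G)| = |F(top)| * |G(top)| = 4 * 9 = 36.

36


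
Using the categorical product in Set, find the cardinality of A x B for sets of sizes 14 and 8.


In Set, the product A x B is the Cartesian product.
By the universal property, |A x B| = |A| * |B|.
|A x B| = 14 * 8 = 112

112


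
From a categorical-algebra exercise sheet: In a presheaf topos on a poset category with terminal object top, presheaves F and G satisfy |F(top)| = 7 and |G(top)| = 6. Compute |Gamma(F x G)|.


Global sections of a presheaf on a poset with terminal top satisfy
Gamma(H) ~ H(top). Presheaves admit pointwise products, so
(F x G)(top) = F(top) x G(top) (Cartesian product).
|Gamma(F x G)| = |F(top)| * |G(top)| = 7 * 6 = 42.

42


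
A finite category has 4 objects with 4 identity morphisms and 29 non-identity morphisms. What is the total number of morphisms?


Each object has an identity morphism, giving 4 identities.
Adding the 29 non-identity morphisms:
Total = 4 + 29 = 33

33


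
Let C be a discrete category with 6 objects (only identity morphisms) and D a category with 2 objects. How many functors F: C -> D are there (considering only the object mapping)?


A functor from a discrete category C to D is determined by
where each object maps. Each of the 6 objects of C can map
to any of the 2 objects of D independently.
Number of functors = 2^6 = 64

64


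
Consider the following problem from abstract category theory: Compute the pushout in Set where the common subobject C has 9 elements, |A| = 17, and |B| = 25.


The pushout A +_C B identifies the images of C in A and B.
|A +_C B| = |A| + |B| - |C| (for injections).
= 17 + 25 - 9 = 33

33


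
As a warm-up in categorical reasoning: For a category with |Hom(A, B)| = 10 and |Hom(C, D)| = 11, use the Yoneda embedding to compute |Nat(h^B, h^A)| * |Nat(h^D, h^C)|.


By the Yoneda lemma, Nat(h^B, h^A) is isomorphic to Hom(A, B),
so |Nat(h^B, h^A)| = |Hom(A, B)| and |Nat(h^D, h^C)| = |Hom(C, D)|.
|Hom(A, B)| = 10, |Hom(C, D)| = 11.
|Nat(h^B, h^A) x Nat(h^D, h^C)| = 10 * 11 = 110

110


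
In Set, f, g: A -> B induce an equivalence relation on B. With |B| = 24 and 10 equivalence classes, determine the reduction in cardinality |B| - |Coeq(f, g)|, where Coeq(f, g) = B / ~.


The coequalizer Coeq(f, g) = B / ~ has one element per equivalence class.
|B| = 24, |Coeq(f, g)| = 10.
|B| - |Coeq(f, g)| = 24 - 10 = 14.

14


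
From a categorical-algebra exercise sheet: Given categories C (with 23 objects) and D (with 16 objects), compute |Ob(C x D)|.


The product category C x D has objects that are pairs (c, d).
Number of pairs = |Ob(C)| * |Ob(D)| = 23 * 16 = 368

368


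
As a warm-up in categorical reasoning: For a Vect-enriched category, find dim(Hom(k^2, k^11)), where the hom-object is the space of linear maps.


In Vect-enriched categories, Hom(k^n, k^m) is the space of m x n matrices.
dim(Hom(k^2, k^11)) = 11 * 2 = 22

22


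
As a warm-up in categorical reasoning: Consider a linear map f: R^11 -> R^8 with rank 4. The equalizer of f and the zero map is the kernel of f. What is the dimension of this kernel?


The equalizer of f and the zero map is ker(f).
By the rank-nullity theorem: dim(ker(f)) = dim(domain) - rank(f).
dim(ker(f)) = 11 - 4 = 7

7


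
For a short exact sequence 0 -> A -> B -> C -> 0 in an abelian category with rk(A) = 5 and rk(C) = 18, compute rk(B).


For a short exact sequence 0 -> A -> B -> C -> 0,
rank is additive: rank(B) = rank(A) + rank(C).
rank(B) = 5 + 18 = 23

23


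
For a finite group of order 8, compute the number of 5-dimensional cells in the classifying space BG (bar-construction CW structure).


In the bar-construction CW model of BG, the n-cells are indexed by
n-tuples [g_1|...|g_n] of non-identity elements of G (degenerate
simplices with some g_i = e do not contribute cells), so there are
(|G| - 1)^n n-cells.
For dim = 5 with |G| = 8:
cells = (8 - 1)^5 = 7^5 = 16807

16807


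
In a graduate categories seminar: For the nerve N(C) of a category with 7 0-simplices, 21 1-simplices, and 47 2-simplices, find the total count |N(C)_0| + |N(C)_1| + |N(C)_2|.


The 2-skeleton of the nerve N(C) consists of simplices in dimensions 0, 1, 2:
  |N(C)_0| = 7 (objects)
  |N(C)_1| = 21 (morphisms)
  |N(C)_2| = 47 (composable pairs)
Total = 7 + 21 + 47 = 75

75


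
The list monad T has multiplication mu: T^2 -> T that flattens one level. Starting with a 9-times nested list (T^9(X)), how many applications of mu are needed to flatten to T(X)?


Each application of mu: T^2 -> T removes one layer of nesting.
Starting at depth 9 (i.e., T^9(X)), we need to reach T(X).
Number of mu applications = 9 - 1 = 8

8


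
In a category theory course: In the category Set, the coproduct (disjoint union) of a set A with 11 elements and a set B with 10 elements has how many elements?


In Set, the coproduct A + B is the disjoint union.
|A + B| = |A| + |B| = 11 + 10 = 21

21


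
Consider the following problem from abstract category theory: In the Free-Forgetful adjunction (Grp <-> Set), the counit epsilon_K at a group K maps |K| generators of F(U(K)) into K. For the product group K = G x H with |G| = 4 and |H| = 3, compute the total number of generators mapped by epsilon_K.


The counit epsilon_K: F(U(K)) -> K of the Free-Forgetful adjunction
maps |K| generators of F(U(K)) into K. For K = G x H (the product group),
|G x H| = |G| * |H|.
Total generators mapped = 4 * 3 = 12.

12


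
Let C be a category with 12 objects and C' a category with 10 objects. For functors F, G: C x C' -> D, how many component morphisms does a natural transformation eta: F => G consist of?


A natural transformation eta: F => G assigns one component morphism per
object of the domain category.
The domain is the product category C x C', so
|Ob(C x C')| = |Ob(C)| * |Ob(C')| = 12 * 10 = 120.
Therefore eta has 120 component morphisms.

120


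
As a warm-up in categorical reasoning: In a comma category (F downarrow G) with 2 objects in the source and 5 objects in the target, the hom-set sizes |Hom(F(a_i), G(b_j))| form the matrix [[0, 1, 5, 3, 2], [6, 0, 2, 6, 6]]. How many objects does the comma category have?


Objects of (F downarrow G) are triples (a, b, h: F(a)->G(b)).
The count equals the sum of all entries in the hom-matrix.
sum(row 0) = 11
sum(row 1) = 20
Grand total = 31

31


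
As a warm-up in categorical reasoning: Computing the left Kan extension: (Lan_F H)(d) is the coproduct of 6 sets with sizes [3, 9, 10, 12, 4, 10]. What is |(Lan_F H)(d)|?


Pointwise, the left Kan extension (Lan_F H)(d) is the colimit, indexed
by the comma category (F downarrow d), of H composed with the
projection (F downarrow d) -> C. Here that colimit is given
as a coproduct (disjoint union) of sets, so its cardinality is the
sum of the sizes of the summands.
Coproduct of sets with sizes: 3 + 9 + 10 + 12 + 4 + 10
= 48

48


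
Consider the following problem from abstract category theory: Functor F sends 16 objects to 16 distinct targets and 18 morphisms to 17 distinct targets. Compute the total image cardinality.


The image of F consists of distinct objects and distinct morphisms.
|Im(F)| on objects = 16
|Im(F)| on morphisms = 17
Total image cardinality = 16 + 17 = 33

33


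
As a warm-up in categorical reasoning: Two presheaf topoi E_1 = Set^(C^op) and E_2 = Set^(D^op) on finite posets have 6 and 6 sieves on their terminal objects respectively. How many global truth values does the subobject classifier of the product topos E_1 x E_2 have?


In a product of presheaf topoi E_1 x E_2, the subobject classifier
is Omega = Omega_1 x Omega_2 (componentwise), so
|Omega(top)| = |Omega_1(top_1)| * |Omega_2(top_2)|.
= 6 * 6 = 36.

36


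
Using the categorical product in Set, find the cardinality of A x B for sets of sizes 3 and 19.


In Set, the product A x B is the Cartesian product.
By the universal property, |A x B| = |A| * |B|.
|A x B| = 3 * 19 = 57

57


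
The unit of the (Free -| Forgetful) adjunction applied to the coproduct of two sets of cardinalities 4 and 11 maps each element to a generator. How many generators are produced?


The unit eta_X: X -> U(F(X)) of the Free-Forgetful adjunction
maps each element of X to a generator of F(X). For X = S + T (disjoint
union in Set), |S + T| = |S| + |T|.
Total mappings = 4 + 11 = 15.

15


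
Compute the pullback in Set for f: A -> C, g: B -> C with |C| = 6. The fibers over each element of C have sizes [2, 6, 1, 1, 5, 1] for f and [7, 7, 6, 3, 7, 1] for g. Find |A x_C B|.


The pullback A x_C B consists of pairs (a, b) with f(a) = g(b).
For each element c in C, the fiber product has |f^-1(c)| * |g^-1(c)| elements.
Summing over C: 2 * 7 + 6 * 7 + 1 * 6 + 1 * 3 + 5 * 7 + 1 * 1
= 14 + 42 + 6 + 3 + 35 + 1 = 101

101


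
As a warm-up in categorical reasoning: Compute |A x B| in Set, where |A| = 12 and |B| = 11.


In Set, the product A x B is the Cartesian product.
By the universal property, |A x B| = |A| * |B|.
|A x B| = 12 * 11 = 132

132


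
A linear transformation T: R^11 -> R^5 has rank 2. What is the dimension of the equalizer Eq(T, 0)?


The equalizer of f and the zero map is ker(f).
By the rank-nullity theorem: dim(ker(f)) = dim(domain) - rank(f).
dim(ker(f)) = 11 - 2 = 9

9


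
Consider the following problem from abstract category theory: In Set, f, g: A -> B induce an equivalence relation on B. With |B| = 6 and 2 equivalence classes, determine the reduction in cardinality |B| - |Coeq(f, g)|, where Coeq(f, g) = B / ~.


The coequalizer Coeq(f, g) = B / ~ has one element per equivalence class.
|B| = 6, |Coeq(f, g)| = 2.
|B| - |Coeq(f, g)| = 6 - 2 = 4.

4


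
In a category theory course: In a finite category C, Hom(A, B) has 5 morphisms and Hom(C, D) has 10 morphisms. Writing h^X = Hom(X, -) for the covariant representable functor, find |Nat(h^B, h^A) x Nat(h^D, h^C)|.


By the Yoneda lemma, Nat(h^B, h^A) is isomorphic to Hom(A, B),
so |Nat(h^B, h^A)| = |Hom(A, B)| and |Nat(h^D, h^C)| = |Hom(C, D)|.
|Hom(A, B)| = 5, |Hom(C, D)| = 10.
|Nat(h^B, h^A) x Nat(h^D, h^C)| = 5 * 10 = 50

50


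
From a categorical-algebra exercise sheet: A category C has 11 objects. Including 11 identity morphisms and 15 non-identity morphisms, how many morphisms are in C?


Each object has an identity morphism, giving 11 identities.
Adding the 15 non-identity morphisms:
Total = 11 + 15 = 26

26


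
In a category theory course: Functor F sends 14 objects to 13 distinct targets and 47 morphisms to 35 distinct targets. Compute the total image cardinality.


The image of F consists of distinct objects and distinct morphisms.
|Im(F)| on objects = 13
|Im(F)| on morphisms = 35
Total image cardinality = 13 + 35 = 48

48


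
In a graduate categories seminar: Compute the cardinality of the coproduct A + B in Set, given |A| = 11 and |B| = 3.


In Set, the coproduct A + B is the disjoint union.
|A + B| = |A| + |B| = 11 + 3 = 14

14


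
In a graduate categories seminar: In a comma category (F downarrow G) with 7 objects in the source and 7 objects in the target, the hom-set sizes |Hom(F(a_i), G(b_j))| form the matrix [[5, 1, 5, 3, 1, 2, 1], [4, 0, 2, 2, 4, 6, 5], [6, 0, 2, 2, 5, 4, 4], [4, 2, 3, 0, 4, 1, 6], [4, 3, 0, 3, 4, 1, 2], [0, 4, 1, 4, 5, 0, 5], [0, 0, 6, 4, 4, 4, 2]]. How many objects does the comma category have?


Objects of (F downarrow G) are triples (a, b, h: F(a)->G(b)).
The count equals the sum of all entries in the hom-matrix.
sum(row 0) = 18
sum(row 1) = 23
sum(row 2) = 23
sum(row 3) = 20
sum(row 4) = 17
sum(row 5) = 19
sum(row 6) = 20
Grand total = 140

140


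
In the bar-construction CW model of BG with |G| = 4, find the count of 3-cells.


In the bar-construction CW model of BG, the n-cells are indexed by
n-tuples [g_1|...|g_n] of non-identity elements of G (degenerate
simplices with some g_i = e do not contribute cells), so there are
(|G| - 1)^n n-cells.
For dim = 3 with |G| = 4:
cells = (4 - 1)^3 = 3^3 = 27

27


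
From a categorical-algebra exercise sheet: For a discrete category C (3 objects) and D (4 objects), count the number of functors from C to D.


A functor from a discrete category C to D is determined by
where each object maps. Each of the 3 objects of C can map
to any of the 4 objects of D independently.
Number of functors = 4^3 = 64

64


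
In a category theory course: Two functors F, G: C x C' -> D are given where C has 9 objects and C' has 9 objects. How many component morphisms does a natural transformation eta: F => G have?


A natural transformation eta: F => G assigns one component morphism per
object of the domain category.
The domain is the product category C x C', so
|Ob(C x C')| = |Ob(C)| * |Ob(C')| = 9 * 9 = 81.
Therefore eta has 81 component morphisms.

81


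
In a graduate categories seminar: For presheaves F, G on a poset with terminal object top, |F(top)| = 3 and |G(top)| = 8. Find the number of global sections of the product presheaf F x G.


Global sections of a presheaf on a poset with terminal top satisfy
Gamma(H) ~ H(top). Presheaves admit pointwise products, so
(F x G)(top) = F(top) x G(top) (Cartesian product).
|Gamma(F x G)| = |F(top)| * |G(top)| = 3 * 8 = 24.

24


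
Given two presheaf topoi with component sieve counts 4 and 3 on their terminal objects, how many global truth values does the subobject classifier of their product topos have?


In a product of presheaf topoi E_1 x E_2, the subobject classifier
is Omega = Omega_1 x Omega_2 (componentwise), so
|Omega(top)| = |Omega_1(top_1)| * |Omega_2(top_2)|.
= 4 * 3 = 12.

12


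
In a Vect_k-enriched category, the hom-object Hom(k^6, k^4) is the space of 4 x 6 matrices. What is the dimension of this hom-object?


In Vect-enriched categories, Hom(k^n, k^m) is the space of m x n matrices.
dim(Hom(k^6, k^4)) = 4 * 6 = 24

24


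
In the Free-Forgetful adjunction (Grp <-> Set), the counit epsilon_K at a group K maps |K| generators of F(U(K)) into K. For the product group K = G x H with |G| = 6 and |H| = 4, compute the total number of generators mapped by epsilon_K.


The counit epsilon_K: F(U(K)) -> K of the Free-Forgetful adjunction
maps |K| generators of F(U(K)) into K. For K = G x H (the product group),
|G x H| = |G| * |H|.
Total generators mapped = 6 * 4 = 24.

24


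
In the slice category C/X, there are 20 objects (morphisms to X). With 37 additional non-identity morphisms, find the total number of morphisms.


In the slice category C/X, objects are morphisms to X.
Identity morphisms: 20 (one per object of C/X).
Non-identity morphisms: 37.
Total = 20 + 37 = 57

57


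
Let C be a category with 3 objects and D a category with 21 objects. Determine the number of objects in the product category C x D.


The product category C x D has objects that are pairs (c, d).
Number of pairs = |Ob(C)| * |Ob(D)| = 3 * 21 = 63

63


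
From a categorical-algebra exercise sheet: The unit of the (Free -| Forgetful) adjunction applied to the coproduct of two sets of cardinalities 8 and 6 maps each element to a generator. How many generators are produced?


The unit eta_X: X -> U(F(X)) of the Free-Forgetful adjunction
maps each element of X to a generator of F(X). For X = S + T (disjoint
union in Set), |S + T| = |S| + |T|.
Total mappings = 8 + 6 = 14.

14


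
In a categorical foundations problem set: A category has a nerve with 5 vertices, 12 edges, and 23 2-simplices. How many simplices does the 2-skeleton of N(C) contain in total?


The 2-skeleton of the nerve N(C) consists of simplices in dimensions 0, 1, 2:
  |N(C)_0| = 5 (objects)
  |N(C)_1| = 12 (morphisms)
  |N(C)_2| = 23 (composable pairs)
Total = 5 + 12 + 23 = 40

40


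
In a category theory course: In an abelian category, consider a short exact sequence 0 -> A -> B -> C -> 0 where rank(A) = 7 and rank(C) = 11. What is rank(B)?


For a short exact sequence 0 -> A -> B -> C -> 0,
rank is additive: rank(B) = rank(A) + rank(C).
rank(B) = 7 + 11 = 18

18


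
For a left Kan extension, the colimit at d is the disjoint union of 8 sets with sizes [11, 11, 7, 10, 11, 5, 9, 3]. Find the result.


Pointwise, the left Kan extension (Lan_F H)(d) is the colimit, indexed
by the comma category (F downarrow d), of H composed with the
projection (F downarrow d) -> C. Here that colimit is given
as a coproduct (disjoint union) of sets, so its cardinality is the
sum of the sizes of the summands.
Coproduct of sets with sizes: 11 + 11 + 7 + 10 + 11 + 5 + 9 + 3
= 67

67


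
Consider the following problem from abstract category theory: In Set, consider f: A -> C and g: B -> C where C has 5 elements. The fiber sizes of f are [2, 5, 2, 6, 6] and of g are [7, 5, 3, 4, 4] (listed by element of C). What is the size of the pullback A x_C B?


The pullback A x_C B consists of pairs (a, b) with f(a) = g(b).
For each element c in C, the fiber product has |f^-1(c)| * |g^-1(c)| elements.
Summing over C: 2 * 7 + 5 * 5 + 2 * 3 + 6 * 4 + 6 * 4
= 14 + 25 + 6 + 24 + 24 = 93

93


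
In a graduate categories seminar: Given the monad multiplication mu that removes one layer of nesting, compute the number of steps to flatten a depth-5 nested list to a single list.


Each application of mu: T^2 -> T removes one layer of nesting.
Starting at depth 5 (i.e., T^5(X)), we need to reach T(X).
Number of mu applications = 5 - 1 = 4

4


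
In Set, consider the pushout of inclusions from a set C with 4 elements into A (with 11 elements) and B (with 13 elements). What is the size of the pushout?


The pushout A +_C B identifies the images of C in A and B.
|A +_C B| = |A| + |B| - |C| (for injections).
= 11 + 13 - 4 = 20

20


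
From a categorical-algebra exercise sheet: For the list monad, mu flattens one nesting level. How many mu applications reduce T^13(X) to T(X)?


Each application of mu: T^2 -> T removes one layer of nesting.
Starting at depth 13 (i.e., T^13(X)), we need to reach T(X).
Number of mu applications = 13 - 1 = 12

12


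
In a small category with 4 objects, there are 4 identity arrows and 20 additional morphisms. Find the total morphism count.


Each object has an identity morphism, giving 4 identities.
Adding the 20 non-identity morphisms:
Total = 4 + 20 = 24

24


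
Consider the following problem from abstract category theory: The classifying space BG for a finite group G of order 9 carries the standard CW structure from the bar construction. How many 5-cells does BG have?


In the bar-construction CW model of BG, the n-cells are indexed by
n-tuples [g_1|...|g_n] of non-identity elements of G (degenerate
simplices with some g_i = e do not contribute cells), so there are
(|G| - 1)^n n-cells.
For dim = 5 with |G| = 9:
cells = (9 - 1)^5 = 8^5 = 32768

32768


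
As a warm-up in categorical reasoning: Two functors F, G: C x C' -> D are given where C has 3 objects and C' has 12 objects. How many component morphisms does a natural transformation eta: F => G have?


A natural transformation eta: F => G assigns one component morphism per
object of the domain category.
The domain is the product category C x C', so
|Ob(C x C')| = |Ob(C)| * |Ob(C')| = 3 * 12 = 36.
Therefore eta has 36 component morphisms.

36


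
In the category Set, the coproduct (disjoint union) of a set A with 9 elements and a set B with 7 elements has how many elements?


In Set, the coproduct A + B is the disjoint union.
|A + B| = |A| + |B| = 9 + 7 = 16

16


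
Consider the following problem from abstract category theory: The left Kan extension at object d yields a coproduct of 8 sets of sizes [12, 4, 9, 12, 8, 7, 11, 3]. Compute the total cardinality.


Pointwise, the left Kan extension (Lan_F H)(d) is the colimit, indexed
by the comma category (F downarrow d), of H composed with the
projection (F downarrow d) -> C. Here that colimit is given
as a coproduct (disjoint union) of sets, so its cardinality is the
sum of the sizes of the summands.
Coproduct of sets with sizes: 12 + 4 + 9 + 12 + 8 + 7 + 11 + 3
= 66

66


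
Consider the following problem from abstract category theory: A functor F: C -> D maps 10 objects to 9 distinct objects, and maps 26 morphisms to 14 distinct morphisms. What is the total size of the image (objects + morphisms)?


The image of F consists of distinct objects and distinct morphisms.
|Im(F)| on objects = 9
|Im(F)| on morphisms = 14
Total image cardinality = 9 + 14 = 23

23


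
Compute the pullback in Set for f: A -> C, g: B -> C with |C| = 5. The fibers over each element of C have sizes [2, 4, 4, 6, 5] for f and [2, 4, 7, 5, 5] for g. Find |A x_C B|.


The pullback A x_C B consists of pairs (a, b) with f(a) = g(b).
For each element c in C, the fiber product has |f^-1(c)| * |g^-1(c)| elements.
Summing over C: 2 * 2 + 4 * 4 + 4 * 7 + 6 * 5 + 5 * 5
= 4 + 16 + 28 + 30 + 25 = 103

103


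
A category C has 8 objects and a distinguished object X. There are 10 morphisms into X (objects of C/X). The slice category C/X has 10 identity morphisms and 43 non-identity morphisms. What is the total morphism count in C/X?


In the slice category C/X, objects are morphisms to X.
Identity morphisms: 10 (one per object of C/X).
Non-identity morphisms: 43.
Total = 10 + 43 = 53

53


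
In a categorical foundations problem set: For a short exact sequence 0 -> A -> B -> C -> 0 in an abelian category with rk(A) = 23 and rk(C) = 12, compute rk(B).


For a short exact sequence 0 -> A -> B -> C -> 0,
rank is additive: rank(B) = rank(A) + rank(C).
rank(B) = 23 + 12 = 35

35


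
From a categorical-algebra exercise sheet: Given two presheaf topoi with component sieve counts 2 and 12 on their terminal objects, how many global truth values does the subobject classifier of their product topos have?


In a product of presheaf topoi E_1 x E_2, the subobject classifier
is Omega = Omega_1 x Omega_2 (componentwise), so
|Omega(top)| = |Omega_1(top_1)| * |Omega_2(top_2)|.
= 2 * 12 = 24.

24


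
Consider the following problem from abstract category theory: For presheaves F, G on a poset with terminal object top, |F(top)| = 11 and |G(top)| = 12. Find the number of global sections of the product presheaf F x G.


Global sections of a presheaf on a poset with terminal top satisfy
Gamma(H) ~ H(top). Presheaves admit pointwise products, so
(F x G)(top) = F(top) x G(top) (Cartesian product).
|Gamma(F x G)| = |F(top)| * |G(top)| = 11 * 12 = 132.

132


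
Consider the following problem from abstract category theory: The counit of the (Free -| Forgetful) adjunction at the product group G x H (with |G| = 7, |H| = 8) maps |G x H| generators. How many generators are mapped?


The counit epsilon_K: F(U(K)) -> K of the Free-Forgetful adjunction
maps |K| generators of F(U(K)) into K. For K = G x H (the product group),
|G x H| = |G| * |H|.
Total generators mapped = 7 * 8 = 56.

56


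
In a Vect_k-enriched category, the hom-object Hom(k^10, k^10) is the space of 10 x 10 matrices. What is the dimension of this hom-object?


In Vect-enriched categories, Hom(k^n, k^m) is the space of m x n matrices.
dim(Hom(k^10, k^10)) = 10 * 10 = 100

100


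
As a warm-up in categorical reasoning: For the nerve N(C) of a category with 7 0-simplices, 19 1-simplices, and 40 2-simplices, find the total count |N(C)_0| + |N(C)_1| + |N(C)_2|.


The 2-skeleton of the nerve N(C) consists of simplices in dimensions 0, 1, 2:
  |N(C)_0| = 7 (objects)
  |N(C)_1| = 19 (morphisms)
  |N(C)_2| = 40 (composable pairs)
Total = 7 + 19 + 40 = 66

66


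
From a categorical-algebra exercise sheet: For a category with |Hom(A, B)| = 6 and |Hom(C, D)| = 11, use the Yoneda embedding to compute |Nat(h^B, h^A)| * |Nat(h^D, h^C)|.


By the Yoneda lemma, Nat(h^B, h^A) is isomorphic to Hom(A, B),
so |Nat(h^B, h^A)| = |Hom(A, B)| and |Nat(h^D, h^C)| = |Hom(C, D)|.
|Hom(A, B)| = 6, |Hom(C, D)| = 11.
|Nat(h^B, h^A) x Nat(h^D, h^C)| = 6 * 11 = 66

66


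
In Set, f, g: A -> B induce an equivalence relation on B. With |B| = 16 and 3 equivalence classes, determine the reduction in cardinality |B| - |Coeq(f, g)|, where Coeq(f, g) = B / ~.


The coequalizer Coeq(f, g) = B / ~ has one element per equivalence class.
|B| = 16, |Coeq(f, g)| = 3.
|B| - |Coeq(f, g)| = 16 - 3 = 13.

13


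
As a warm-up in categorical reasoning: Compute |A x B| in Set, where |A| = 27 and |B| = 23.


In Set, the product A x B is the Cartesian product.
By the universal property, |A x B| = |A| * |B|.
|A x B| = 27 * 23 = 621

621


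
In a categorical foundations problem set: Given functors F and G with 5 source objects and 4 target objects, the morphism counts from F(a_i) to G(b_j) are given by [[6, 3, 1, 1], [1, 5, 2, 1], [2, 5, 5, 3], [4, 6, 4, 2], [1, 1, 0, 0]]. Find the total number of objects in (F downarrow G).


Objects of (F downarrow G) are triples (a, b, h: F(a)->G(b)).
The count equals the sum of all entries in the hom-matrix.
sum(row 0) = 11
sum(row 1) = 9
sum(row 2) = 15
sum(row 3) = 16
sum(row 4) = 2
Grand total = 53

53
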